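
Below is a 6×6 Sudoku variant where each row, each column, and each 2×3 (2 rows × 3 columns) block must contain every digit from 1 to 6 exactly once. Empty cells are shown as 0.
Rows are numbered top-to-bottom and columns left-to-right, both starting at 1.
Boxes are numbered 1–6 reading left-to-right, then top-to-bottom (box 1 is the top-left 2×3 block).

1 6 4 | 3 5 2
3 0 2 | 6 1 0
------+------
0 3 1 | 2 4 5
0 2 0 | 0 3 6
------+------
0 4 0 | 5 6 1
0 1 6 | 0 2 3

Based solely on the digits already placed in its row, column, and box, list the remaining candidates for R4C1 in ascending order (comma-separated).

Row 4 already contains {2, 3, 6}.
Column 1 already contains {1, 3}.
Its 2×3 block (box 3) already contains {1, 2, 3}.
Removing those from 1–6 leaves {4, 5} as the candidates for R4C1.

4,5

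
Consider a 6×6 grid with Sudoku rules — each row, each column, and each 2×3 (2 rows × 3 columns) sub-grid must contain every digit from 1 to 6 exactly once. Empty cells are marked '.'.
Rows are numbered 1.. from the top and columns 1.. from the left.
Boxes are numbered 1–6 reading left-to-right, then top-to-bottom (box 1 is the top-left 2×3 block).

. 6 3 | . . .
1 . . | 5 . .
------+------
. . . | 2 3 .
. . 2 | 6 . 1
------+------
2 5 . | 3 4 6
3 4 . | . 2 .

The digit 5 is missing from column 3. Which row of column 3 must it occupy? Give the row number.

3

Consider where 5 can go in column 3.
row 2, column 3 is out (row 2 already has a 5).
row 5, column 3 is out (row 5 already has a 5).
row 6, column 3 is out (box 5 already has a 5).
So the only cell in column 3 that can hold 5 is row 3, column 3.
That is row 3.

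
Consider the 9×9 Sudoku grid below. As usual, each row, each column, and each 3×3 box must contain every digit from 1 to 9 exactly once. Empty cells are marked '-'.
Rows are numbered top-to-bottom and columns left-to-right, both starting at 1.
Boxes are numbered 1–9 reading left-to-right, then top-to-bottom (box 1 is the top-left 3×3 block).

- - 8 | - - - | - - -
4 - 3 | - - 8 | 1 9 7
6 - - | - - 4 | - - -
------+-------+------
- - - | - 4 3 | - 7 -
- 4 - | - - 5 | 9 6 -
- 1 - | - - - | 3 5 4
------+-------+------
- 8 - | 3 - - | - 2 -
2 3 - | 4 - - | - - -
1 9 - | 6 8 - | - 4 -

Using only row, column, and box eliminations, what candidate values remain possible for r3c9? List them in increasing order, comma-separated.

2,3,5,8

Row 3 already contains {4, 6}.
Column 9 already contains {4, 7}.
Its 3×3 block (box 3) already contains {1, 7, 9}.
Removing those from 1–9 leaves {2, 3, 5, 8} as the candidates for r3c9.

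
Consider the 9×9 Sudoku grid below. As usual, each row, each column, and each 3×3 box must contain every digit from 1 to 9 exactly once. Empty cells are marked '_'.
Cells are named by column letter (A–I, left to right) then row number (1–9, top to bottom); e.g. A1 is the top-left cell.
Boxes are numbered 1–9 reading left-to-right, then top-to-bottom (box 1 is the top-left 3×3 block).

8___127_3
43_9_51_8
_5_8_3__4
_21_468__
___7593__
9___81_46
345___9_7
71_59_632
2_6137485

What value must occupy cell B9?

Row 9 already contains {1, 2, 3, 4, 5, 6, 7, 8}.
Column B already contains {1, 2, 3, 4, 5}.
Its 3×3 block (box 7) already contains {1, 2, 3, 4, 5, 6, 7}.
The only value from 1–9 not eliminated is 9, so B9 = 9.

9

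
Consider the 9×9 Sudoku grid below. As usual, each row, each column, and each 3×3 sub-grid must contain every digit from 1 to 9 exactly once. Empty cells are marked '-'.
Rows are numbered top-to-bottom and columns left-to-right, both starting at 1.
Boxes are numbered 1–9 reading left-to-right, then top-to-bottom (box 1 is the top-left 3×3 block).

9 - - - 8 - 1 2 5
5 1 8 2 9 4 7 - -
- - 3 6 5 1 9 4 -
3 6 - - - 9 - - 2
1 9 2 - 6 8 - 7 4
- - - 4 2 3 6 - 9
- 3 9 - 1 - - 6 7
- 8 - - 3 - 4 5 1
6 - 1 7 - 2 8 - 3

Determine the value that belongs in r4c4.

1

Cell r4c4 itself could take any of {1, 5} by direct elimination.
Consider where 1 can go in box 5.
r4c5 is out (column 5 already has a 1).
r5c4 is out (row 5 already has a 1).
So the only cell in box 5 that can hold 1 is r4c4.
Therefore r4c4 = 1.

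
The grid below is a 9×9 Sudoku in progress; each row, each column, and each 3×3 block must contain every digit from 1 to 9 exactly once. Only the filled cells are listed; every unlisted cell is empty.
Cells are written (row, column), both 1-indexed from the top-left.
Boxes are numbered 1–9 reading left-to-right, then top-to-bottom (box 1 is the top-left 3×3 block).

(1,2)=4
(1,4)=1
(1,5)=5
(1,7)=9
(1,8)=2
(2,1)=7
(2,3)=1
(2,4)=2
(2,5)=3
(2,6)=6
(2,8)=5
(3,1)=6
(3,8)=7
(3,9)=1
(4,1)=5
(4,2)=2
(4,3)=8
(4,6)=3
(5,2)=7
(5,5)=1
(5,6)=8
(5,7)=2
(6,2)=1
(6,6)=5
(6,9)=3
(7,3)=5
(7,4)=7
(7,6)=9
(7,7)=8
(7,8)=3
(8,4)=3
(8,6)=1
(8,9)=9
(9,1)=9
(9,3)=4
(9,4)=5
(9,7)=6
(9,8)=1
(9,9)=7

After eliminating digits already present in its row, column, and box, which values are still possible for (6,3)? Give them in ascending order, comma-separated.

6,9

Row 6 already contains {1, 3, 5}.
Column 3 already contains {1, 4, 5, 8}.
Its 3×3 block (box 4) already contains {1, 2, 5, 7, 8}.
Removing those from 1–9 leaves {6, 9} as the candidates for (6,3).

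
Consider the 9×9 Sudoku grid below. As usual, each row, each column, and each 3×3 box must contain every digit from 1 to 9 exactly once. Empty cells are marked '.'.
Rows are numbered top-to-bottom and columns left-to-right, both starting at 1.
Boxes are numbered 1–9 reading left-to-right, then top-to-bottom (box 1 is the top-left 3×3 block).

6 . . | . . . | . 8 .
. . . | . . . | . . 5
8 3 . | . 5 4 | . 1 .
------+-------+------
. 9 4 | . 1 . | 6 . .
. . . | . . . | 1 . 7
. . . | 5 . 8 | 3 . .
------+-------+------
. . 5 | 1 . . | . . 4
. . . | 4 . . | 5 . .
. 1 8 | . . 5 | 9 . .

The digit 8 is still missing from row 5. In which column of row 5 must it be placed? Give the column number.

2

Consider where 8 can go in row 5.
R5C1 is out (column 1 already has a 8). R5C3 is out (column 3 already has a 8). R5C4 is out (box 5 already has a 8). R5C5 is out (box 5 already has a 8). The remaining empty cells in row 5 are similarly blocked.
So the only cell in row 5 that can hold 8 is R5C2.
That is column 2.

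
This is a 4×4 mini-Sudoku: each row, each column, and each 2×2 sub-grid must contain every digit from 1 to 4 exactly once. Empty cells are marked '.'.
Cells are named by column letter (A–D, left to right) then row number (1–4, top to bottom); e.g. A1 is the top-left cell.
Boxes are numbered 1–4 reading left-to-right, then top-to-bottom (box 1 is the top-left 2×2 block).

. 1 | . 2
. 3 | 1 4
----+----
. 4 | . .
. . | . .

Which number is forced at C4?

4

Cell C4 itself could take any of {2, 3, 4} by direct elimination.
Consider where 4 can go in row 4.
A4 is out (box 3 already has a 4).
B4 is out (column B already has a 4).
D4 is out (column D already has a 4).
So the only cell in row 4 that can hold 4 is C4.
Therefore C4 = 4.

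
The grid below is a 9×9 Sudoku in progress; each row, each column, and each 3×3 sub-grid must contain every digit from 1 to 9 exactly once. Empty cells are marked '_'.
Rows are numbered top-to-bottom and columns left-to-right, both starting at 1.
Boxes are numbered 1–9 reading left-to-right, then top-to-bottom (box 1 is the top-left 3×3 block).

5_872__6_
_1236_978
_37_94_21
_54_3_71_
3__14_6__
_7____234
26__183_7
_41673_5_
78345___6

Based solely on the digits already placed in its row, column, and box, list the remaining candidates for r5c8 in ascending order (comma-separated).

8,9

Row 5 already contains {1, 3, 4, 6}.
Column 8 already contains {1, 2, 3, 5, 6, 7}.
Its 3×3 block (box 6) already contains {1, 2, 3, 4, 6, 7}.
Removing those from 1–9 leaves {8, 9} as the candidates for r5c8.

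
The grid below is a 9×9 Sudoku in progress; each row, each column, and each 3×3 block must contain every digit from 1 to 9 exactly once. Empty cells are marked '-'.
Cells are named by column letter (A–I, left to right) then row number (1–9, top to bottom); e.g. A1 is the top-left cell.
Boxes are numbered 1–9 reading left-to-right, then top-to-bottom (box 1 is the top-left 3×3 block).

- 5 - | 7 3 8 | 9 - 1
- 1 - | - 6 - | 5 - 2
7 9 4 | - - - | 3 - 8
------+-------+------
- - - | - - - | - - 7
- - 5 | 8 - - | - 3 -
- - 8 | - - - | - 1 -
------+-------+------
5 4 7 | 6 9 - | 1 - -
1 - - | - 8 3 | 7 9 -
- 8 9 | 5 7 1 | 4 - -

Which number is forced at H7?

Cell H7 itself could take any of {2, 8} by direct elimination.
Consider where 8 can go in box 9.
I7 is out (column I already has a 8).
I8 is out (row 8 already has a 8).
H9 is out (row 9 already has a 8).
I9 is out (row 9 already has a 8).
So the only cell in box 9 that can hold 8 is H7.
Therefore H7 = 8.

8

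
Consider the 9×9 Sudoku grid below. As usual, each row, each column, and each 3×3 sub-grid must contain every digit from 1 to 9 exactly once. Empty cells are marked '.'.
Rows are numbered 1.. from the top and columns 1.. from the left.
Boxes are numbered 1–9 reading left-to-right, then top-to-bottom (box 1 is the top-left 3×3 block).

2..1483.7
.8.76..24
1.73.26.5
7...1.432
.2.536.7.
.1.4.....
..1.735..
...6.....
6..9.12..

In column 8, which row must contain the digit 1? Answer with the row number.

8

Consider where 1 can go in column 8.
row 1, column 8 is out (row 1 already has a 1).
row 3, column 8 is out (row 3 already has a 1).
row 6, column 8 is out (row 6 already has a 1).
row 7, column 8 is out (row 7 already has a 1).
row 9, column 8 is out (row 9 already has a 1).
So the only cell in column 8 that can hold 1 is row 8, column 8.
That is row 8.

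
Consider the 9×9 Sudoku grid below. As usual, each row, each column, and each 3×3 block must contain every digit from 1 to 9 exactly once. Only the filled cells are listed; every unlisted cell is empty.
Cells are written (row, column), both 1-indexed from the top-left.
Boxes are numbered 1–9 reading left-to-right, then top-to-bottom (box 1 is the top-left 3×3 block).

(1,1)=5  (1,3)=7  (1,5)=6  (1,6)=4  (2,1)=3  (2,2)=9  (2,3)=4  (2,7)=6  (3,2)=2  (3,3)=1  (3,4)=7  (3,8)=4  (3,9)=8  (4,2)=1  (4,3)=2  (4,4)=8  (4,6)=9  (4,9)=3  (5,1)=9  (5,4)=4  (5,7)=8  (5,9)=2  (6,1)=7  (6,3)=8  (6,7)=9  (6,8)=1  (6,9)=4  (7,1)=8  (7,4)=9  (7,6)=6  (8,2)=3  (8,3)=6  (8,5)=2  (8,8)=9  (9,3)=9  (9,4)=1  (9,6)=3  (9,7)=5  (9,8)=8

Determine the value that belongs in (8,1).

1

Cell (8,1) itself could take any of {1, 4} by direct elimination.
Consider where 1 can go in box 7.
(7,2) is out (column 2 already has a 1).
(7,3) is out (column 3 already has a 1).
(9,1) is out (row 9 already has a 1).
(9,2) is out (row 9 already has a 1).
So the only cell in box 7 that can hold 1 is (8,1).
Therefore (8,1) = 1.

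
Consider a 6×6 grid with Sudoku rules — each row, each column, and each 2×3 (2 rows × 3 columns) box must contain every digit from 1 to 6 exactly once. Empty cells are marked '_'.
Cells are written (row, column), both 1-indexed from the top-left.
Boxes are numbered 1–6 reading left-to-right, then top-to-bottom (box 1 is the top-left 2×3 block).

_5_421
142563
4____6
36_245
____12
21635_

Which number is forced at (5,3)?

4

Cell (5,3) itself could take any of {3, 4, 5} by direct elimination.
Consider where 4 can go in column 3.
(1,3) is out (row 1 already has a 4).
(3,3) is out (row 3 already has a 4).
(4,3) is out (row 4 already has a 4).
So the only cell in column 3 that can hold 4 is (5,3).
Therefore (5,3) = 4.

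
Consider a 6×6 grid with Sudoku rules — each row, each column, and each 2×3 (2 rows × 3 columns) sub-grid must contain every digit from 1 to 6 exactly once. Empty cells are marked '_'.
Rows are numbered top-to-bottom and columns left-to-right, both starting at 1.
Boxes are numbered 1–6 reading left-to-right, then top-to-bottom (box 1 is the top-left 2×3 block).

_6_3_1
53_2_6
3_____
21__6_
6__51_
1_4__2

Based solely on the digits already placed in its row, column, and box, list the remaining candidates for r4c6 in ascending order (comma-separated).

Row 4 already contains {1, 2, 6}.
Column 6 already contains {1, 2, 6}.
Its 2×3 block (box 4) already contains {6}.
Removing those from 1–6 leaves {3, 4, 5} as the candidates for r4c6.

3,4,5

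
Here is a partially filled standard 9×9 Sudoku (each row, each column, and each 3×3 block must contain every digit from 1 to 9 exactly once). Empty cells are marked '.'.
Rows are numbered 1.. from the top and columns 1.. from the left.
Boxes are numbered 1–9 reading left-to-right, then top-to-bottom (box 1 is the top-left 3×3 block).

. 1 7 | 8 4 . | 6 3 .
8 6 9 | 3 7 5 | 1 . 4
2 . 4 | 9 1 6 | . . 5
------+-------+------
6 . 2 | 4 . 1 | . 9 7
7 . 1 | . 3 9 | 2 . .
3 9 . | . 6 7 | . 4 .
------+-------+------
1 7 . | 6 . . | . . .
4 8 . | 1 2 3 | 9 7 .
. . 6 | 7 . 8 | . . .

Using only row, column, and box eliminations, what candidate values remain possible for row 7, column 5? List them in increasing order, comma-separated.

5,9

Row 7 already contains {1, 6, 7}.
Column 5 already contains {1, 2, 3, 4, 6, 7}.
Its 3×3 block (box 8) already contains {1, 2, 3, 6, 7, 8}.
Removing those from 1–9 leaves {5, 9} as the candidates for row 7, column 5.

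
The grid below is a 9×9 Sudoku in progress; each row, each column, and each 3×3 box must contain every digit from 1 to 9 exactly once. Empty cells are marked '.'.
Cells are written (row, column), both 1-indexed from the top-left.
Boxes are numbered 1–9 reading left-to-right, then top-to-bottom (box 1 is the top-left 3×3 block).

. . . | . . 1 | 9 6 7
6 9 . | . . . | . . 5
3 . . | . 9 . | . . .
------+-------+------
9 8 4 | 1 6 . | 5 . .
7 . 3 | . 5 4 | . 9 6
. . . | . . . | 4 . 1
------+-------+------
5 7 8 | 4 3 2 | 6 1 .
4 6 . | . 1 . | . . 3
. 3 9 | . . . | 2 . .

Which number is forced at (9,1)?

1

Row 9 already contains {2, 3, 9}.
Column 1 already contains {3, 4, 5, 6, 7, 9}.
Its 3×3 block (box 7) already contains {3, 4, 5, 6, 7, 8, 9}.
The only value from 1–9 not eliminated is 1, so (9,1) = 1.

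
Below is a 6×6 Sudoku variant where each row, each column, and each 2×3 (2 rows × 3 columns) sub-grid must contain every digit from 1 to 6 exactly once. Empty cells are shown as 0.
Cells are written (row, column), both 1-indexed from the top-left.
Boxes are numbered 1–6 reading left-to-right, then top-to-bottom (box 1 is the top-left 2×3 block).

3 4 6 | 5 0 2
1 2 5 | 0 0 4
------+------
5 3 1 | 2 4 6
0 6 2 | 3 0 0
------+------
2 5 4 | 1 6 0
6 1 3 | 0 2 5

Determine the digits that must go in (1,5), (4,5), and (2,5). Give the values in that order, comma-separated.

1,5,3

For (1,5):
  Row 1 already contains {2, 3, 4, 5, 6}.
  Column 5 already contains {2, 4, 6}.
  Its 2×3 block (box 2) already contains {2, 4, 5}.
  The only value from 1–6 not eliminated is 1, so (1,5) = 1.
For (4,5):
  Consider where 5 can go in row 4.
  (4,1) is out (column 1 already has a 5).
  (4,6) is out (column 6 already has a 5).
  So the only cell in row 4 that can hold 5 is (4,5).
  So (4,5) = 5.
For (2,5):
  Row 2 already contains {1, 2, 4, 5}.
  Column 5 already contains {2, 4, 6}.
  Its 2×3 block (box 2) already contains {2, 4, 5}.
  The only value from 1–6 not eliminated is 3, so (2,5) = 3.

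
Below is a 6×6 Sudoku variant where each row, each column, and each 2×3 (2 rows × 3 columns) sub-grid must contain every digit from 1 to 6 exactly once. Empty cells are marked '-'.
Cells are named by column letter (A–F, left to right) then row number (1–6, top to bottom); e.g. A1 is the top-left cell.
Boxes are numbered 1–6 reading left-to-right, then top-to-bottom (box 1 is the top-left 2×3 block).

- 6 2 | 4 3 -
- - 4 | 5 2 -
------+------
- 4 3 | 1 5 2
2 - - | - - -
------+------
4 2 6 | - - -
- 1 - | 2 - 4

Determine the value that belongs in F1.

Row 1 already contains {2, 3, 4, 6}.
Column F already contains {2, 4}.
Its 2×3 block (box 2) already contains {2, 3, 4, 5}.
The only value from 1–6 not eliminated is 1, so F1 = 1.

1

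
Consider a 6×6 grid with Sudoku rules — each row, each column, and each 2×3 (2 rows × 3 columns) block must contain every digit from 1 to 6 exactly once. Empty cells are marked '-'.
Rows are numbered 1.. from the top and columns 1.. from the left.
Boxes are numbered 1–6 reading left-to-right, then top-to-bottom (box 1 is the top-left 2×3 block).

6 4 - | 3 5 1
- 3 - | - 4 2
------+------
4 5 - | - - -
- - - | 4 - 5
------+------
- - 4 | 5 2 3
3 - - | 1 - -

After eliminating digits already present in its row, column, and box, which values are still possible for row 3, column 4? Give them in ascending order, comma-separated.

Row 3 already contains {4, 5}.
Column 4 already contains {1, 3, 4, 5}.
Its 2×3 block (box 4) already contains {4, 5}.
Removing those from 1–6 leaves {2, 6} as the candidates for row 3, column 4.

2,6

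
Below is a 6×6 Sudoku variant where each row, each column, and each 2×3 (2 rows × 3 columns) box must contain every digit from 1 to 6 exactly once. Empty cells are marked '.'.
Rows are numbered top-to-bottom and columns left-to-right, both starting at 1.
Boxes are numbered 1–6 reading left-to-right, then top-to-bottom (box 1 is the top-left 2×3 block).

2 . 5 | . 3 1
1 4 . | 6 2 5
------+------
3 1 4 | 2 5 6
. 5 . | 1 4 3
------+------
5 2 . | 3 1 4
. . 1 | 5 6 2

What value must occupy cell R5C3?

Row 5 already contains {1, 2, 3, 4, 5}.
Column 3 already contains {1, 4, 5}.
Its 2×3 block (box 5) already contains {1, 2, 5}.
The only value from 1–6 not eliminated is 6, so R5C3 = 6.

6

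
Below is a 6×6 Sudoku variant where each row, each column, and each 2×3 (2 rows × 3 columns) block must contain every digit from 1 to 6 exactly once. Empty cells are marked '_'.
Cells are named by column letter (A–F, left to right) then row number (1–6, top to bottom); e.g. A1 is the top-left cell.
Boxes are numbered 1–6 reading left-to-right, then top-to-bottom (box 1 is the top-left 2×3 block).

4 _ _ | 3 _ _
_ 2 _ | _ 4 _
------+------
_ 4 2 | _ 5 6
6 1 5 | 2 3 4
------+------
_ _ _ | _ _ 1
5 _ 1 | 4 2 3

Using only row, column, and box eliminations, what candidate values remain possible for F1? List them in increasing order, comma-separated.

2,5

Row 1 already contains {3, 4}.
Column F already contains {1, 3, 4, 6}.
Its 2×3 block (box 2) already contains {3, 4}.
Removing those from 1–6 leaves {2, 5} as the candidates for F1.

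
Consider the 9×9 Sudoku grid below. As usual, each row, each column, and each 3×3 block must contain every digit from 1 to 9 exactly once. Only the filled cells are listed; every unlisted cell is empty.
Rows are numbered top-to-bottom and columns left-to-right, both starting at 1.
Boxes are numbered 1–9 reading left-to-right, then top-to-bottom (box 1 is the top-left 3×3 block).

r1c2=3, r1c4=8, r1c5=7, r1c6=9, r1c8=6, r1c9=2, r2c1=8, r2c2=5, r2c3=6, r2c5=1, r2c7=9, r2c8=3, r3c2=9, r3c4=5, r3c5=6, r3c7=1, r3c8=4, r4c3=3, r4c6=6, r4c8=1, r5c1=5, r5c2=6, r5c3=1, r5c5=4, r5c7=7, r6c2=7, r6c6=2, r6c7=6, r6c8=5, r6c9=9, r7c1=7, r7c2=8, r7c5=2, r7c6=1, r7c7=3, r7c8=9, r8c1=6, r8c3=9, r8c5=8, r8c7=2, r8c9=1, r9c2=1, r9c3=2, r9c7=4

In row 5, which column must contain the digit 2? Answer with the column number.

8

Consider where 2 can go in row 5.
r5c4 is out (box 5 already has a 2).
r5c6 is out (column 6 already has a 2).
r5c9 is out (column 9 already has a 2).
So the only cell in row 5 that can hold 2 is r5c8.
That is column 8.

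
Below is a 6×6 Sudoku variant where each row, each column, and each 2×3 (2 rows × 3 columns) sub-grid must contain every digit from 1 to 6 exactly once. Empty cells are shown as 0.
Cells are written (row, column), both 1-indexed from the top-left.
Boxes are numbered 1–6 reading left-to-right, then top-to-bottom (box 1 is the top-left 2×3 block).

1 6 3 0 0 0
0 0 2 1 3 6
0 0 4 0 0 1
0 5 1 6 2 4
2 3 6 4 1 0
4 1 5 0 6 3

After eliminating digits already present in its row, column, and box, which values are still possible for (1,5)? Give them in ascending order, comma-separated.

4,5

Row 1 already contains {1, 3, 6}.
Column 5 already contains {1, 2, 3, 6}.
Its 2×3 block (box 2) already contains {1, 3, 6}.
Removing those from 1–6 leaves {4, 5} as the candidates for (1,5).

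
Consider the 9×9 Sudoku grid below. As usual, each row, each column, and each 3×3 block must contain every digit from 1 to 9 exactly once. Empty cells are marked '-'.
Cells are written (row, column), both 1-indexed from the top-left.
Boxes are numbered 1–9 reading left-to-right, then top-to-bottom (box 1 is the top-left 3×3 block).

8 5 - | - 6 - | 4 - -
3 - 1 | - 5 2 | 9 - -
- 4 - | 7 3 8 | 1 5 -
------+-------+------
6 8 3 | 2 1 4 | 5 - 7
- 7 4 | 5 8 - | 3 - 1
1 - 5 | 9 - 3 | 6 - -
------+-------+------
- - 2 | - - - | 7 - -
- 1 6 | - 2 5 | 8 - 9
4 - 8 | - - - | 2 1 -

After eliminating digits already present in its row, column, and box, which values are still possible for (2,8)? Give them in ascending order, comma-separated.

Row 2 already contains {1, 2, 3, 5, 9}.
Column 8 already contains {1, 5}.
Its 3×3 block (box 3) already contains {1, 4, 5, 9}.
Removing those from 1–9 leaves {6, 7, 8} as the candidates for (2,8).

6,7,8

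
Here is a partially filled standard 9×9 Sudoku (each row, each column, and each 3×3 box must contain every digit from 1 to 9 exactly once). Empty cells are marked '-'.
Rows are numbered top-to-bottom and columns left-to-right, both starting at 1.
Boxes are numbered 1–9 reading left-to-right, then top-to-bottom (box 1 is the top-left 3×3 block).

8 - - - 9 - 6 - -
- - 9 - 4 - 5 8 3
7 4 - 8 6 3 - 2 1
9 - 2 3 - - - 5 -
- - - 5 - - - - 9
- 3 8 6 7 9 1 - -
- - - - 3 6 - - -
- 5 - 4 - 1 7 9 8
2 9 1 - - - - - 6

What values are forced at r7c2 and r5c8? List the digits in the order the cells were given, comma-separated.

8,6

For r7c2:
  Consider where 8 can go in row 7.
  r7c1 is out (column 1 already has a 8). r7c3 is out (column 3 already has a 8). r7c4 is out (column 4 already has a 8). r7c7 is out (box 9 already has a 8). The remaining empty cells in row 7 are similarly blocked.
  So the only cell in row 7 that can hold 8 is r7c2.
  So r7c2 = 8.
For r5c8:
  Consider where 6 can go in box 6.
  r4c7 is out (column 7 already has a 6).
  r4c9 is out (column 9 already has a 6).
  r5c7 is out (column 7 already has a 6).
  r6c8 is out (row 6 already has a 6).
  r6c9 is out (row 6 already has a 6).
  So the only cell in box 6 that can hold 6 is r5c8.
  So r5c8 = 6.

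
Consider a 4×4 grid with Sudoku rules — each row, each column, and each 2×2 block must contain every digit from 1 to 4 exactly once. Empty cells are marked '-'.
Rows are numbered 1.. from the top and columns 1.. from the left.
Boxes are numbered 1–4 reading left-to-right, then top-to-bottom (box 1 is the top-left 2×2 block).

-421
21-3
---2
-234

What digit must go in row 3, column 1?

Cell row 3, column 1 itself could take any of {1, 3, 4} by direct elimination.
Consider where 4 can go in column 1.
row 1, column 1 is out (row 1 already has a 4).
row 4, column 1 is out (row 4 already has a 4).
So the only cell in column 1 that can hold 4 is row 3, column 1.
Therefore row 3, column 1 = 4.

4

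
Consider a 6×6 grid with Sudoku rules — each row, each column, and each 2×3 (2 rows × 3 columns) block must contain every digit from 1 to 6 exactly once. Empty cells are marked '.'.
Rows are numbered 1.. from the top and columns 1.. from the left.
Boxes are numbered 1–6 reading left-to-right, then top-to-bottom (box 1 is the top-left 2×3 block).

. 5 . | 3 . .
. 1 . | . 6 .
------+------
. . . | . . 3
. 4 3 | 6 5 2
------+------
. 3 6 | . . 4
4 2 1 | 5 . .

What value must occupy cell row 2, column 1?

3

Cell row 2, column 1 itself could take any of {2, 3} by direct elimination.
Consider where 3 can go in row 2.
row 2, column 3 is out (column 3 already has a 3).
row 2, column 4 is out (column 4 already has a 3).
row 2, column 6 is out (column 6 already has a 3).
So the only cell in row 2 that can hold 3 is row 2, column 1.
Therefore row 2, column 1 = 3.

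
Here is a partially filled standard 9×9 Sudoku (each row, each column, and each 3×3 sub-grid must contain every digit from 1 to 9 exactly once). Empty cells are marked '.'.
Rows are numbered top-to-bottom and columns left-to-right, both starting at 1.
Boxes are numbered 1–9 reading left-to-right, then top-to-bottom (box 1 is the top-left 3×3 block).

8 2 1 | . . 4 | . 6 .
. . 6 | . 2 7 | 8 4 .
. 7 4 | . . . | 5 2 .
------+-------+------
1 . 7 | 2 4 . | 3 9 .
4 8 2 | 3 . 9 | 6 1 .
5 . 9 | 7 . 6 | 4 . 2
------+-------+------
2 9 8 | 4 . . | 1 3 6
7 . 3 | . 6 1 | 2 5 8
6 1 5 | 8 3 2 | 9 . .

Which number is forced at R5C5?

Row 5 already contains {1, 2, 3, 4, 6, 8, 9}.
Column 5 already contains {2, 3, 4, 6}.
Its 3×3 block (box 5) already contains {2, 3, 4, 6, 7, 9}.
The only value from 1–9 not eliminated is 5, so R5C5 = 5.

5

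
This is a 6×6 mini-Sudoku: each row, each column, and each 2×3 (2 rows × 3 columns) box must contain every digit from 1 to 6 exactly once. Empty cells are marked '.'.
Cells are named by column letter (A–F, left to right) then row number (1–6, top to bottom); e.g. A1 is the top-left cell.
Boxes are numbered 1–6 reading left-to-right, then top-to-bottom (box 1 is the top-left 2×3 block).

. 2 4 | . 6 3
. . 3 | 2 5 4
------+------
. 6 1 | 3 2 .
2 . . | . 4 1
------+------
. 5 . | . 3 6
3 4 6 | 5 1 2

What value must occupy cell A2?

6

Cell A2 itself could take any of {1, 6} by direct elimination.
Consider where 6 can go in column A.
A1 is out (row 1 already has a 6).
A3 is out (row 3 already has a 6).
A5 is out (row 5 already has a 6).
So the only cell in column A that can hold 6 is A2.
Therefore A2 = 6.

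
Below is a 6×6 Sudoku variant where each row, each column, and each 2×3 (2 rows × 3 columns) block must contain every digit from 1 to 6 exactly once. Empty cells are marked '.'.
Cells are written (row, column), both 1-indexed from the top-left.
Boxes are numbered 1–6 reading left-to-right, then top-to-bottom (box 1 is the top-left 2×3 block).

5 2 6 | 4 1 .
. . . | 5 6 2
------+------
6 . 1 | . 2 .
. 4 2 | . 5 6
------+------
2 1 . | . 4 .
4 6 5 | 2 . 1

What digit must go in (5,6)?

5

Cell (5,6) itself could take any of {3, 5} by direct elimination.
Consider where 5 can go in column 6.
(1,6) is out (row 1 already has a 5).
(3,6) is out (box 4 already has a 5).
So the only cell in column 6 that can hold 5 is (5,6).
Therefore (5,6) = 5.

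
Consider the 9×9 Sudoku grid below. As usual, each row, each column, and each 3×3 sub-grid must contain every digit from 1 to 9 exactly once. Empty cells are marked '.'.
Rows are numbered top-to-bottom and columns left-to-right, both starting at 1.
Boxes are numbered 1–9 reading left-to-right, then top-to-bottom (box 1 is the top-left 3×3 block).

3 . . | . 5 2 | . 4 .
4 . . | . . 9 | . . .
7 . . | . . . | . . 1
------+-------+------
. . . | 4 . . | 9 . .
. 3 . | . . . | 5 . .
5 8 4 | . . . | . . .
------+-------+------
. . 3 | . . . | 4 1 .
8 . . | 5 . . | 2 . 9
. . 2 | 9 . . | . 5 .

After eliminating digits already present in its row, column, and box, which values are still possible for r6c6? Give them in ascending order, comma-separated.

Row 6 already contains {4, 5, 8}.
Column 6 already contains {2, 9}.
Its 3×3 block (box 5) already contains {4}.
Removing those from 1–9 leaves {1, 3, 6, 7} as the candidates for r6c6.

1,3,6,7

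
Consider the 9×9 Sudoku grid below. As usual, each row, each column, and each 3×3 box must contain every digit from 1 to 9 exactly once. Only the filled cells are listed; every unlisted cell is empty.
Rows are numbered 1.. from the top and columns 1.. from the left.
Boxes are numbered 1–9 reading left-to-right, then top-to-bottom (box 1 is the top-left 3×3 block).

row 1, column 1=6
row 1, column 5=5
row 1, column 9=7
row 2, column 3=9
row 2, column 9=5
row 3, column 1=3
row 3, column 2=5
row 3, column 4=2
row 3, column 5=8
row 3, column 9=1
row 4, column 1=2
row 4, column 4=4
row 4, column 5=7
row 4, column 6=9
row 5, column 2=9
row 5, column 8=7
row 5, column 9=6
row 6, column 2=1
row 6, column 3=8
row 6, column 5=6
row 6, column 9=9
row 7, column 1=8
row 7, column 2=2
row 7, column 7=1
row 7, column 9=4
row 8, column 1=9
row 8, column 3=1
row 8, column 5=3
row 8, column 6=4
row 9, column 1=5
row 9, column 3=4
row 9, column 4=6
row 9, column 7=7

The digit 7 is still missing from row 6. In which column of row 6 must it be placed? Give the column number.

1

Consider where 7 can go in row 6.
row 6, column 4 is out (box 5 already has a 7).
row 6, column 6 is out (box 5 already has a 7).
row 6, column 7 is out (column 7 already has a 7).
row 6, column 8 is out (column 8 already has a 7).
So the only cell in row 6 that can hold 7 is row 6, column 1.
That is column 1.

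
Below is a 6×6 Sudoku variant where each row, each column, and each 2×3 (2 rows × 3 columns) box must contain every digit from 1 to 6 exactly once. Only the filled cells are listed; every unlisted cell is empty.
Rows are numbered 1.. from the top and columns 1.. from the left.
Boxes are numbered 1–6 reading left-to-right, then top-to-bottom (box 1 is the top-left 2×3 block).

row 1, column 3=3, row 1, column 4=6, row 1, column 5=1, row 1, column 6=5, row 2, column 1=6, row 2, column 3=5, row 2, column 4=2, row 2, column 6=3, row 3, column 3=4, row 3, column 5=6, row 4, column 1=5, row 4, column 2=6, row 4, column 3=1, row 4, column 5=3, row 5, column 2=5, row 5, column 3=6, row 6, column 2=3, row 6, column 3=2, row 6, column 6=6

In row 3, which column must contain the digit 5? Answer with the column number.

4

Consider where 5 can go in row 3.
row 3, column 1 is out (column 1 already has a 5).
row 3, column 2 is out (column 2 already has a 5).
row 3, column 6 is out (column 6 already has a 5).
So the only cell in row 3 that can hold 5 is row 3, column 4.
That is column 4.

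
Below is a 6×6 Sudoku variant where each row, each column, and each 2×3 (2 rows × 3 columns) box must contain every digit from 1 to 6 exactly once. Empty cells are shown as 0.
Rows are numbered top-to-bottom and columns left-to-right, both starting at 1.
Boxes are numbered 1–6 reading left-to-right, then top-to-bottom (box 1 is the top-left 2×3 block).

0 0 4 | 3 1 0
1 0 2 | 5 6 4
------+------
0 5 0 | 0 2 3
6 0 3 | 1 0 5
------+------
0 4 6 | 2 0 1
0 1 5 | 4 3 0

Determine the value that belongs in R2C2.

3

Row 2 already contains {1, 2, 4, 5, 6}.
Column 2 already contains {1, 4, 5}.
Its 2×3 block (box 1) already contains {1, 2, 4}.
The only value from 1–6 not eliminated is 3, so R2C2 = 3.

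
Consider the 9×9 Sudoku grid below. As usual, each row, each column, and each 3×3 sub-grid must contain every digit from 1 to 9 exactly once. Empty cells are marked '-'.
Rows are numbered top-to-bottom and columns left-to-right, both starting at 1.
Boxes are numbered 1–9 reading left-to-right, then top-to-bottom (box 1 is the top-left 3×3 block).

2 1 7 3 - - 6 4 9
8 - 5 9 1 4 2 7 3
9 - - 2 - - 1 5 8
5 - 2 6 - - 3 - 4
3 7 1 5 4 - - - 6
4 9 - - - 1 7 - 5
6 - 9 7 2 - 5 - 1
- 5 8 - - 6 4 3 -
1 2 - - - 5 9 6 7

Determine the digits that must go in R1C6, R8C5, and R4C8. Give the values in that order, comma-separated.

8,9,1

For R1C6:
  Row 1 already contains {1, 2, 3, 4, 6, 7, 9}.
  Column 6 already contains {1, 4, 5, 6}.
  Its 3×3 block (box 2) already contains {1, 2, 3, 4, 9}.
  The only value from 1–9 not eliminated is 8, so R1C6 = 8.
For R8C5:
  Row 8 already contains {3, 4, 5, 6, 8}.
  Column 5 already contains {1, 2, 4}.
  Its 3×3 block (box 8) already contains {2, 5, 6, 7}.
  The only value from 1–9 not eliminated is 9, so R8C5 = 9.
For R4C8:
  Consider where 1 can go in row 4.
  R4C2 is out (column 2 already has a 1).
  R4C5 is out (column 5 already has a 1).
  R4C6 is out (column 6 already has a 1).
  So the only cell in row 4 that can hold 1 is R4C8.
  So R4C8 = 1.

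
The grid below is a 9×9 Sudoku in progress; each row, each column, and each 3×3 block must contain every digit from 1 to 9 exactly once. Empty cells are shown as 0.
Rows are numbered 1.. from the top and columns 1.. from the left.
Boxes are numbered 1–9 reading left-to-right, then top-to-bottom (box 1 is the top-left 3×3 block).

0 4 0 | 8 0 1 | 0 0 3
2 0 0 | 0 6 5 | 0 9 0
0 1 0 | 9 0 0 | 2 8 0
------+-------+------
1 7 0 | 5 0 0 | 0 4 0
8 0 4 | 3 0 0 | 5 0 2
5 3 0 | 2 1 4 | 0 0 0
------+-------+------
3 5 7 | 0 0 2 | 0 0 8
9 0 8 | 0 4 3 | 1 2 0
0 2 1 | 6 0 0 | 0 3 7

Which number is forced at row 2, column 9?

Cell row 2, column 9 itself could take any of {1, 4} by direct elimination.
Consider where 1 can go in box 3.
row 1, column 7 is out (row 1 already has a 1).
row 1, column 8 is out (row 1 already has a 1).
row 2, column 7 is out (column 7 already has a 1).
row 3, column 9 is out (row 3 already has a 1).
So the only cell in box 3 that can hold 1 is row 2, column 9.
Therefore row 2, column 9 = 1.

1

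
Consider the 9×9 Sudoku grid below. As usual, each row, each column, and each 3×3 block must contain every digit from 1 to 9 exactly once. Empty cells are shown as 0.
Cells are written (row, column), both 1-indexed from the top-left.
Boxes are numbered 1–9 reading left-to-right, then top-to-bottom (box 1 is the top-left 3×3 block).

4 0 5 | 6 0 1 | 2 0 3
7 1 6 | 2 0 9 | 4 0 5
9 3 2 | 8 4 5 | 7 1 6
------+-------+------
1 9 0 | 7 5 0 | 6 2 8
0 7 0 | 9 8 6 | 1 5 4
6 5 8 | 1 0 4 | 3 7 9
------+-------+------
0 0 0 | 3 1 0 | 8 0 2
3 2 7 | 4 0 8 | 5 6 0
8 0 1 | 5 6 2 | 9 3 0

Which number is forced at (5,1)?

Row 5 already contains {1, 4, 5, 6, 7, 8, 9}.
Column 1 already contains {1, 3, 4, 6, 7, 8, 9}.
Its 3×3 block (box 4) already contains {1, 5, 6, 7, 8, 9}.
The only value from 1–9 not eliminated is 2, so (5,1) = 2.

2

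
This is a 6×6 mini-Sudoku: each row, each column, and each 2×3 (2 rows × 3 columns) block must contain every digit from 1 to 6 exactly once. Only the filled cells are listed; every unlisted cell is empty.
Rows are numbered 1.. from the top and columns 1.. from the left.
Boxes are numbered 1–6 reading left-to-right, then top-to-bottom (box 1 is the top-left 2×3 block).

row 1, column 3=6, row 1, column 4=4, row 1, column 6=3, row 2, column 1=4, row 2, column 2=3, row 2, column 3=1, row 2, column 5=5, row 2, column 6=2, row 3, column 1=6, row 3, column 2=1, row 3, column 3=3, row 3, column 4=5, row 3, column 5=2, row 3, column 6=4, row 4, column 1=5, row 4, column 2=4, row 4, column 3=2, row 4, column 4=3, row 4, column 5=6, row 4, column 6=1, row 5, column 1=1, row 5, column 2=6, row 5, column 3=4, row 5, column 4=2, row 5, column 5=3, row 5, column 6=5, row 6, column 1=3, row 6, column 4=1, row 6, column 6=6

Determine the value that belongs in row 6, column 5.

Row 6 already contains {1, 3, 6}.
Column 5 already contains {2, 3, 5, 6}.
Its 2×3 block (box 6) already contains {1, 2, 3, 5, 6}.
The only value from 1–6 not eliminated is 4, so row 6, column 5 = 4.

4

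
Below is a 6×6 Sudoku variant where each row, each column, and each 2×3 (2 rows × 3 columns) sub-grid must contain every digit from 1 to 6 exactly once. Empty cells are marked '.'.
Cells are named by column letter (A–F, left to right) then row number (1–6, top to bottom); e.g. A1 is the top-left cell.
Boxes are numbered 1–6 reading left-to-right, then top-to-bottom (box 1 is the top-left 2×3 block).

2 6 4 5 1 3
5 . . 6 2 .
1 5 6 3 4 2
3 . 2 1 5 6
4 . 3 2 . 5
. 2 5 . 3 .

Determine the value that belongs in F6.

1

Cell F6 itself could take any of {1, 4} by direct elimination.
Consider where 1 can go in box 6.
E5 is out (column E already has a 1).
D6 is out (column D already has a 1).
So the only cell in box 6 that can hold 1 is F6.
Therefore F6 = 1.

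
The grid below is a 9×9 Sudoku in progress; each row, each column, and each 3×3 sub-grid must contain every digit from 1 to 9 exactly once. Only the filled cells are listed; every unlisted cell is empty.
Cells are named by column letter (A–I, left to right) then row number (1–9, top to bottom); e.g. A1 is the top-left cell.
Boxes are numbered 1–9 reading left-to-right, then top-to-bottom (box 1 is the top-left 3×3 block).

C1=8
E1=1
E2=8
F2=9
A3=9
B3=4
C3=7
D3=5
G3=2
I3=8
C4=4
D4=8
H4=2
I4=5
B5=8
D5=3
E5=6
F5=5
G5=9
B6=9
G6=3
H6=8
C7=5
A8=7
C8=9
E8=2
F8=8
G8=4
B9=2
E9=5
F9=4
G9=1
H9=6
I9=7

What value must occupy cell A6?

5

Cell A6 itself could take any of {1, 2, 5, 6} by direct elimination.
Consider where 5 can go in row 6.
C6 is out (column C already has a 5).
D6 is out (column D already has a 5).
E6 is out (column E already has a 5).
F6 is out (column F already has a 5).
I6 is out (column I already has a 5).
So the only cell in row 6 that can hold 5 is A6.
Therefore A6 = 5.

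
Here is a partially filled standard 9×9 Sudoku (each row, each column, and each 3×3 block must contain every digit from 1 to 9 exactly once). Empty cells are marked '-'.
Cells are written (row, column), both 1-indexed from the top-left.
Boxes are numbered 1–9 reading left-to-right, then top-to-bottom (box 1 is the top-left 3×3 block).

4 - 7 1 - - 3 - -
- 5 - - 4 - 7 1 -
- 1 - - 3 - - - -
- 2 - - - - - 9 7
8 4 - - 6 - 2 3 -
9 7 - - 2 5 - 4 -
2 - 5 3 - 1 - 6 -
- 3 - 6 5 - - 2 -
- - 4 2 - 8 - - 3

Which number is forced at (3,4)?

5

Cell (3,4) itself could take any of {5, 7, 8, 9} by direct elimination.
Consider where 5 can go in column 4.
(2,4) is out (row 2 already has a 5).
(4,4) is out (box 5 already has a 5).
(5,4) is out (box 5 already has a 5).
(6,4) is out (row 6 already has a 5).
So the only cell in column 4 that can hold 5 is (3,4).
Therefore (3,4) = 5.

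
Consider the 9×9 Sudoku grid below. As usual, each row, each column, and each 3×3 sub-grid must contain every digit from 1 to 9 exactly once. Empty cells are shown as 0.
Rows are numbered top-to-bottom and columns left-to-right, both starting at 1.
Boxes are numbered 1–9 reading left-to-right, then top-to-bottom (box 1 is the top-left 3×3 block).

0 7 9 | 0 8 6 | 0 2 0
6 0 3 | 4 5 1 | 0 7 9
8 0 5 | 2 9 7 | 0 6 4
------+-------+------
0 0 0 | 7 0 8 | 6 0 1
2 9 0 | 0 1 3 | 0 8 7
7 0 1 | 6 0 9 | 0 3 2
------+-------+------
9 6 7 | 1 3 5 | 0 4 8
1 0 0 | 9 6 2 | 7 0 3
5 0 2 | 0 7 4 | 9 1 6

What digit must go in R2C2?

Row 2 already contains {1, 3, 4, 5, 6, 7, 9}.
Column 2 already contains {6, 7, 9}.
Its 3×3 block (box 1) already contains {3, 5, 6, 7, 8, 9}.
The only value from 1–9 not eliminated is 2, so R2C2 = 2.

2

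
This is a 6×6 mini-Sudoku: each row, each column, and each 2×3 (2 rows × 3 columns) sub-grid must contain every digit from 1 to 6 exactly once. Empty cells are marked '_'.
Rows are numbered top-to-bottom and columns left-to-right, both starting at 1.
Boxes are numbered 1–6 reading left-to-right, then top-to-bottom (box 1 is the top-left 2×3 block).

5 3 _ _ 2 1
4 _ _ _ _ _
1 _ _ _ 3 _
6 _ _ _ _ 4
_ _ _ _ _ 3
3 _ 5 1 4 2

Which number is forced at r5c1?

Row 5 already contains {3}.
Column 1 already contains {1, 3, 4, 5, 6}.
Its 2×3 block (box 5) already contains {3, 5}.
The only value from 1–6 not eliminated is 2, so r5c1 = 2.

2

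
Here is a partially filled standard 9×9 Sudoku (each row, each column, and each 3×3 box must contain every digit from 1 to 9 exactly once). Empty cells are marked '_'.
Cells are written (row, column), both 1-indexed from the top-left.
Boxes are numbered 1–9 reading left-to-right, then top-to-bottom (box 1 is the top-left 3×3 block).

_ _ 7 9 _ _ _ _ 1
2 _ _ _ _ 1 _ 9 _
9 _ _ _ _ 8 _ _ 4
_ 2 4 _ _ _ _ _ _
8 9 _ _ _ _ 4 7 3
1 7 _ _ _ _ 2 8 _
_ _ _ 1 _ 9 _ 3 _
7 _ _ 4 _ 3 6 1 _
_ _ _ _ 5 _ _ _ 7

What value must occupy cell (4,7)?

1

Cell (4,7) itself could take any of {1, 5, 9} by direct elimination.
Consider where 1 can go in column 7.
(1,7) is out (row 1 already has a 1).
(2,7) is out (row 2 already has a 1).
(3,7) is out (box 3 already has a 1).
(7,7) is out (row 7 already has a 1).
(9,7) is out (box 9 already has a 1).
So the only cell in column 7 that can hold 1 is (4,7).
Therefore (4,7) = 1.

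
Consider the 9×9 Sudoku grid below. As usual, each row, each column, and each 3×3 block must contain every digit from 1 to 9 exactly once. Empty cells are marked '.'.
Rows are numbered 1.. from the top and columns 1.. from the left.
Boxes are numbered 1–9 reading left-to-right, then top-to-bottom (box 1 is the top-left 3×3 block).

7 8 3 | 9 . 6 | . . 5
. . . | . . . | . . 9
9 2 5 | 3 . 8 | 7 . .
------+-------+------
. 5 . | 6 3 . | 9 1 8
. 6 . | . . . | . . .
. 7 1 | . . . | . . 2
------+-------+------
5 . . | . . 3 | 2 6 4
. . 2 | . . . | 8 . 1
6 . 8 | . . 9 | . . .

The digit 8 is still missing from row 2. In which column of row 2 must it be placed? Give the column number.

8

Consider where 8 can go in row 2.
row 2, column 1 is out (box 1 already has a 8). row 2, column 2 is out (column 2 already has a 8). row 2, column 3 is out (column 3 already has a 8). row 2, column 4 is out (box 2 already has a 8). The remaining empty cells in row 2 are similarly blocked.
So the only cell in row 2 that can hold 8 is row 2, column 8.
That is column 8.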